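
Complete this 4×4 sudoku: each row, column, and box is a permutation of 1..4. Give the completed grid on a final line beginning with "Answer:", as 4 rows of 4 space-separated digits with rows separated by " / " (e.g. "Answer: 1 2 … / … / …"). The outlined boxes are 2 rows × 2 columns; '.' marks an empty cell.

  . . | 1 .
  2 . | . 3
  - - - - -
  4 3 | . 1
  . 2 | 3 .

Step 1. [r2c3∈{4}] nothing but 4 survives at r2c3 ⇒ r2c3=4.
Step 2. [r1c4∈{2}] only 2 remains possible at r1c4. So r1c4=2.
Step 3. [r4c1∈{1}] r4c1's peers cover all but 1. So r4c1=1.
Step 4. [r1c2∈{4}] r1c2's peers cover all but 4 ⇒ r1c2=4.
Step 5. [r1c1∈{3}] r1c1 is down to just 3, so r1c1=3.
Step 6. [r3c3∈{2}] r3c3's peers cover all but 2 ⇒ r3c3=2.
Step 7. [r4c4∈{4}] nothing but 4 survives at r4c4 ⇒ r4c4=4.
Step 8. [r2c2∈{1}] nothing but 1 survives at r2c2 ⇒ r2c2=1.

Answer: 3 4 1 2 / 2 1 4 3 / 4 3 2 1 / 1 2 3 4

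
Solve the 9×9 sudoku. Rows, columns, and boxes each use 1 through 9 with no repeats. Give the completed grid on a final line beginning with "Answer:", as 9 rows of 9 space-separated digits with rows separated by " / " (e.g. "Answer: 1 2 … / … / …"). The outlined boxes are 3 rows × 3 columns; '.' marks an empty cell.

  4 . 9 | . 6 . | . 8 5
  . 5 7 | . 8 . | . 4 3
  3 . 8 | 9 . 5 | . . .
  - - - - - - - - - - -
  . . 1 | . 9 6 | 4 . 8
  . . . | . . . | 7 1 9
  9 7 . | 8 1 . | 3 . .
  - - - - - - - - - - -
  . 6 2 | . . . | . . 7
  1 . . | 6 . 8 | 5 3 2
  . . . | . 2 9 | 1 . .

Step 1. [r8c3∈{4}] only 4 remains possible at r8c3, so r8c3=4.
Step 2. [r5c2∈{2,3,4,8}] 4 has one home in col 2: r5c2. So r5c2=4.
Step 3. [r1c7∈{2}] r1c7 has the single candidate 2. So r1c7=2.
Step 4. [r5c1∈{2,5,6,8}] 8 has one home in row 5: r5c1. So r5c1=8.
Step 5. [r4c4∈{2,3,5,7}] row 4 places 7 nowhere but r4c4 ⇒ r4c4=7.
Step 6. [r7c1∈{5}] r7c1 has the single candidate 5 ⇒ r7c1=5.
Step 7. [r6c9∈{6}] r6c9 is down to just 6 ⇒ r6c9=6.
Step 8. [r9c3∈{3}] r9c3's peers cover all but 3 ⇒ r9c3=3.
Step 9. [r3c2∈{1,2}] in row 3, 2 fits only at r3c2 ⇒ r3c2=2.
Step 10. [r5c5∈{3,5}] in col 5, 5 fits only at r5c5. So r5c5=5.
Step 11. [r7c5∈{3,4}] r7c5 is the only open cell in col 5 admitting 3. So r7c5=3.
Step 12. [r1c6∈{1,3,7}] in row 1, 7 fits only at r1c6. So r1c6=7.
Step 13. [r1c4∈{1,3}] r1c4 is the only open cell in row 1 admitting 3 ⇒ r1c4=3.
Step 14. [r5c4∈{2}] nothing but 2 survives at r5c4 ⇒ r5c4=2.
Step 15. [r6c8∈{2,5}] across row 6, 2 lands solely at r6c8. So r6c8=2.
Step 16. [r2c4∈{1}] only 1 remains possible at r2c4. So r2c4=1.
Step 17. [r2c7∈{6,9}] in row 2, 9 fits only at r2c7, so r2c7=9.
Step 18. [r7c4∈{4}] r7c4's peers cover all but 4. So r7c4=4.
Step 19. [r9c8∈{6}] r9c8 has the single candidate 6 ⇒ r9c8=6.
Step 20. [r5c3∈{6}] r5c3 is down to just 6. So r5c3=6.
Step 21. [r2c6∈{2}] r2c6's peers cover all but 2, so r2c6=2.
Step 22. [r8c2∈{9}] r8c2 is down to just 9, so r8c2=9.
Step 23. [r8c5∈{7}] r8c5 has the single candidate 7, so r8c5=7.
Step 24. [r3c7∈{6}] r3c7 is down to just 6 ⇒ r3c7=6.
Step 25. [r1c2∈{1}] r1c2 is down to just 1. So r1c2=1.
Step 26. [r3c8∈{7}] nothing but 7 survives at r3c8, so r3c8=7.
Step 27. [r9c2∈{8}] r9c2 has the single candidate 8, so r9c2=8.
Step 28. [r7c6∈{1}] only 1 remains possible at r7c6 ⇒ r7c6=1.
Step 29. [r7c8∈{9}] r7c8 has the single candidate 9, so r7c8=9.
Step 30. [r4c8∈{5}] only 5 remains possible at r4c8. So r4c8=5.
Step 31. [r3c9∈{1}] r3c9's peers cover all but 1. So r3c9=1.
Step 32. [r9c9∈{4}] r9c9 is down to just 4, so r9c9=4.
Step 33. [r6c3∈{5}] r6c3's peers cover all but 5. So r6c3=5.
Step 34. [r2c1∈{6}] nothing but 6 survives at r2c1 ⇒ r2c1=6.
Step 35. [r3c5∈{4}] nothing but 4 survives at r3c5, so r3c5=4.
Step 36. [r9c1∈{7}] r9c1 has the single candidate 7, so r9c1=7.
Step 37. [r4c2∈{3}] r4c2 has the single candidate 3. So r4c2=3.
Step 38. [r4c1∈{2}] r4c1's peers cover all but 2. So r4c1=2.
Step 39. [r7c7∈{8}] only 8 remains possible at r7c7, so r7c7=8.
Step 40. [r5c6∈{3}] r5c6 is down to just 3 ⇒ r5c6=3.
Step 41. [r9c4∈{5}] nothing but 5 survives at r9c4, so r9c4=5.
Step 42. [r6c6∈{4}] r6c6's peers cover all but 4, so r6c6=4.

Answer: 4 1 9 3 6 7 2 8 5 / 6 5 7 1 8 2 9 4 3 / 3 2 8 9 4 5 6 7 1 / 2 3 1 7 9 6 4 5 8 / 8 4 6 2 5 3 7 1 9 / 9 7 5 8 1 4 3 2 6 / 5 6 2 4 3 1 8 9 7 / 1 9 4 6 7 8 5 3 2 / 7 8 3 5 2 9 1 6 4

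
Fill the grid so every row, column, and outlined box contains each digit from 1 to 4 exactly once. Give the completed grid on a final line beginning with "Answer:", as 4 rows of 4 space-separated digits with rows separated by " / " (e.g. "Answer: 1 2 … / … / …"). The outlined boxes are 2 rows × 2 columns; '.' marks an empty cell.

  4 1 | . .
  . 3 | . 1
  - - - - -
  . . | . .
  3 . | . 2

Step 1. [r3c4∈{3,4}] 4 has one home in col 4: r3c4. So r3c4=4.
Step 2. [r1c3∈{2,3}] 2 has one home in row 1: r1c3 ⇒ r1c3=2.
Step 3. [r3c1∈{1,2}] col 1 places 1 nowhere but r3c1, so r3c1=1.
Step 4. [r1c4∈{3}] r1c4's peers cover all but 3 ⇒ r1c4=3.
Step 5. [r2c1∈{2}] r2c1's peers cover all but 2. So r2c1=2.
Step 6. [r3c2∈{2}] only 2 remains possible at r3c2. So r3c2=2.
Step 7. [r3c3∈{3}] only 3 remains possible at r3c3, so r3c3=3.
Step 8. [r4c3∈{1}] r4c3 is down to just 1 ⇒ r4c3=1.
Step 9. [r2c3∈{4}] only 4 remains possible at r2c3 ⇒ r2c3=4.
Step 10. [r4c2∈{4}] nothing but 4 survives at r4c2, so r4c2=4.

Answer: 4 1 2 3 / 2 3 4 1 / 1 2 3 4 / 3 4 1 2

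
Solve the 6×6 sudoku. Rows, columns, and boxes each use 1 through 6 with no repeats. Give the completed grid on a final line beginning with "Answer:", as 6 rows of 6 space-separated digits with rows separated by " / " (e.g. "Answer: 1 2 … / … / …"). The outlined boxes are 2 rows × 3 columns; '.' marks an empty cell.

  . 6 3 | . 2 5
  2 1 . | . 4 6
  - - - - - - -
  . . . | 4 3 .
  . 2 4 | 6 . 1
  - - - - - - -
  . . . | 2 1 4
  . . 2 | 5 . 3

Step 1. [r3c2∈{5}] nothing but 5 survives at r3c2 ⇒ r3c2=5.
Step 2. [r5c1∈{3,5,6}] across col 1, 5 lands solely at r5c1 ⇒ r5c1=5.
Step 3. [r6c1∈{1,4,6}] across row 6, 1 lands solely at r6c1 ⇒ r6c1=1.
Step 4. [r3c3∈{1,6}] in row 3, 1 fits only at r3c3 ⇒ r3c3=1.
Step 5. [r2c3∈{5}] r2c3 has the single candidate 5. So r2c3=5.
Step 6. [r4c1∈{3}] only 3 remains possible at r4c1, so r4c1=3.
Step 7. [r3c1∈{6}] only 6 remains possible at r3c1. So r3c1=6.
Step 8. [r5c3∈{6}] only 6 remains possible at r5c3. So r5c3=6.
Step 9. [r3c6∈{2}] only 2 remains possible at r3c6. So r3c6=2.
Step 10. [r2c4∈{3}] r2c4's peers cover all but 3. So r2c4=3.
Step 11. [r1c1∈{4}] nothing but 4 survives at r1c1 ⇒ r1c1=4.
Step 12. [r4c5∈{5}] nothing but 5 survives at r4c5 ⇒ r4c5=5.
Step 13. [r6c5∈{6}] nothing but 6 survives at r6c5. So r6c5=6.
Step 14. [r6c2∈{4}] only 4 remains possible at r6c2, so r6c2=4.
Step 15. [r1c4∈{1}] only 1 remains possible at r1c4, so r1c4=1.
Step 16. [r5c2∈{3}] r5c2's peers cover all but 3 ⇒ r5c2=3.

Answer: 4 6 3 1 2 5 / 2 1 5 3 4 6 / 6 5 1 4 3 2 / 3 2 4 6 5 1 / 5 3 6 2 1 4 / 1 4 2 5 6 3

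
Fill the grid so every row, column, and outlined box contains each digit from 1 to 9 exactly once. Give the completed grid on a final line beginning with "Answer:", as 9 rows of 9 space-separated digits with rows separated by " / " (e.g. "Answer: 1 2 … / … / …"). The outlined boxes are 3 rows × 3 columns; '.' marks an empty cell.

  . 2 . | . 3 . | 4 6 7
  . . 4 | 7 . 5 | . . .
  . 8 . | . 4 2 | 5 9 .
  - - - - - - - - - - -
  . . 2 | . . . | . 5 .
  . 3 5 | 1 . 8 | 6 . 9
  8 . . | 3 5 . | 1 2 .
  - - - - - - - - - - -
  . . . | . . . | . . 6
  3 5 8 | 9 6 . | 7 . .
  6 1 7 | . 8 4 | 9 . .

Step 1. [r4c1∈{1,4,7,9}] 1 has one home in row 4: r4c1, so r4c1=1.
Step 2. [r8c6∈{1}] nothing but 1 survives at r8c6. So r8c6=1.
Step 3. [r7c1∈{2,4,9}] r7c1 is the only open cell in col 1 admitting 2 ⇒ r7c1=2.
Step 4. [r1c6∈{9}] r1c6 is down to just 9. So r1c6=9.
Step 5. [r2c2∈{6,9}] across row 2, 6 lands solely at r2c2. So r2c2=6.
Step 6. [r9c8∈{3}] only 3 remains possible at r9c8, so r9c8=3.
Step 7. [r7c2∈{4,9}] across box 7, 4 lands solely at r7c2. So r7c2=4.
Step 8. [r7c7∈{8}] r7c7 has the single candidate 8. So r7c7=8.
Step 9. [r7c5∈{7}] r7c5 has the single candidate 7, so r7c5=7.
Step 10. [r6c9∈{4}] r6c9 has the single candidate 4 ⇒ r6c9=4.
Step 11. [r4c7∈{3}] nothing but 3 survives at r4c7, so r4c7=3.
Step 12. [r2c9∈{1,2,3,8}] across row 2, 3 lands solely at r2c9, so r2c9=3.
Step 13. [r3c9∈{1}] r3c9's peers cover all but 1 ⇒ r3c9=1.
Step 14. [r9c4∈{2,5}] r9c4 is the only open cell in col 4 admitting 2, so r9c4=2.
Step 15. [r6c3∈{6,9}] 6 has one home in col 3: r6c3, so r6c3=6.
Step 16. [r4c6∈{6,7}] 6 has one home in col 6: r4c6. So r4c6=6.
Step 17. [r4c2∈{7,9}] in row 4, 7 fits only at r4c2, so r4c2=7.
Step 18. [r6c2∈{9}] r6c2 is down to just 9 ⇒ r6c2=9.
Step 19. [r5c5∈{2}] r5c5 has the single candidate 2. So r5c5=2.
Step 20. [r4c5∈{9}] r4c5 is down to just 9 ⇒ r4c5=9.
Step 21. [r1c4∈{8}] nothing but 8 survives at r1c4. So r1c4=8.
Step 22. [r7c3∈{9}] nothing but 9 survives at r7c3 ⇒ r7c3=9.
Step 23. [r2c5∈{1}] r2c5's peers cover all but 1 ⇒ r2c5=1.
Step 24. [r7c6∈{3}] only 3 remains possible at r7c6, so r7c6=3.
Step 25. [r5c1∈{4}] r5c1's peers cover all but 4 ⇒ r5c1=4.
Step 26. [r1c1∈{5}] r1c1 is down to just 5. So r1c1=5.
Step 27. [r9c9∈{5}] r9c9 has the single candidate 5, so r9c9=5.
Step 28. [r1c3∈{1}] nothing but 1 survives at r1c3 ⇒ r1c3=1.
Step 29. [r6c6∈{7}] r6c6 is down to just 7, so r6c6=7.
Step 30. [r3c3∈{3}] r3c3 has the single candidate 3. So r3c3=3.
Step 31. [r2c7∈{2}] nothing but 2 survives at r2c7. So r2c7=2.
Step 32. [r3c1∈{7}] nothing but 7 survives at r3c1 ⇒ r3c1=7.
Step 33. [r5c8∈{7}] r5c8 is down to just 7. So r5c8=7.
Step 34. [r2c1∈{9}] r2c1 has the single candidate 9 ⇒ r2c1=9.
Step 35. [r2c8∈{8}] nothing but 8 survives at r2c8 ⇒ r2c8=8.
Step 36. [r4c9∈{8}] r4c9's peers cover all but 8, so r4c9=8.
Step 37. [r7c4∈{5}] nothing but 5 survives at r7c4, so r7c4=5.
Step 38. [r4c4∈{4}] only 4 remains possible at r4c4 ⇒ r4c4=4.
Step 39. [r8c8∈{4}] r8c8's peers cover all but 4, so r8c8=4.
Step 40. [r8c9∈{2}] only 2 remains possible at r8c9. So r8c9=2.
Step 41. [r3c4∈{6}] r3c4's peers cover all but 6, so r3c4=6.
Step 42. [r7c8∈{1}] r7c8 is down to just 1 ⇒ r7c8=1.

Answer: 5 2 1 8 3 9 4 6 7 / 9 6 4 7 1 5 2 8 3 / 7 8 3 6 4 2 5 9 1 / 1 7 2 4 9 6 3 5 8 / 4 3 5 1 2 8 6 7 9 / 8 9 6 3 5 7 1 2 4 / 2 4 9 5 7 3 8 1 6 / 3 5 8 9 6 1 7 4 2 / 6 1 7 2 8 4 9 3 5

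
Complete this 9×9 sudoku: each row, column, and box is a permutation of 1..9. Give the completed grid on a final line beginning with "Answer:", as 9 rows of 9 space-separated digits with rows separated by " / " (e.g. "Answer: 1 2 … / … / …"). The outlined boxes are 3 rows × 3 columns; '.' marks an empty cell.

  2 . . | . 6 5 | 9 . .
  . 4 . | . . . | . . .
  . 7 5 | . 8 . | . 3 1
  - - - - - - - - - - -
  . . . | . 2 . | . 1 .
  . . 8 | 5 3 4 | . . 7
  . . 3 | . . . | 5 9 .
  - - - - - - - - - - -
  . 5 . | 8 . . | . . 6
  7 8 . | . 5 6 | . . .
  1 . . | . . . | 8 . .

Step 1. [r5c2∈{1,2,6,9}] 1 has one home in row 5: r5c2 ⇒ r5c2=1.
Step 2. [r5c1∈{6,9}] in row 5, 9 fits only at r5c1, so r5c1=9.
Step 3. [r9c2∈{2,3,6,9}] across col 2, 9 lands solely at r9c2, so r9c2=9.
Step 4. [r4c2∈{6}] only 6 remains possible at r4c2, so r4c2=6.
Step 5. [r2c3∈{1,6,9}] 9 has one home in col 3: r2c3, so r2c3=9.
Step 6. [r7c5∈{1,4,7,9}] col 5 places 9 nowhere but r7c5. So r7c5=9.
Step 7. [r9c5∈{4,7}] in col 5, 4 fits only at r9c5. So r9c5=4.
Step 8. [r7c1∈{3,4}] 3 has one home in box 7: r7c1. So r7c1=3.
Step 9. [r2c1∈{6,8}] 8 has one home in col 1: r2c1. So r2c1=8.
Step 10. [r4c3∈{4,7}] r4c3 is the only open cell in col 3 admitting 7. So r4c3=7.
Step 11. [r8c9∈{2,3,4,9}] in row 8, 9 fits only at r8c9 ⇒ r8c9=9.
Step 12. [r1c8∈{4,7,8}] col 8 places 8 nowhere but r1c8 ⇒ r1c8=8.
Step 13. [r1c4∈{1,3,4,7}] across row 1, 7 lands solely at r1c4 ⇒ r1c4=7.
Step 14. [r3c4∈{2,4,9}] in col 4, 4 fits only at r3c4 ⇒ r3c4=4.
Step 15. [r2c5∈{1}] r2c5 has the single candidate 1, so r2c5=1.
Step 16. [r1c9∈{4}] only 4 remains possible at r1c9, so r1c9=4.
Step 17. [r4c7∈{3,4}] box 6 places 4 nowhere but r4c7. So r4c7=4.
Step 18. [r8c7∈{1,2,3}] 3 has one home in col 7: r8c7 ⇒ r8c7=3.
Step 19. [r7c7∈{1,2,7}] across col 7, 1 lands solely at r7c7. So r7c7=1.
Step 20. [r2c7∈{2,6,7}] r2c7 is the only open cell in col 7 admitting 7 ⇒ r2c7=7.
Step 21. [r2c8∈{2,5,6}] row 2 places 6 nowhere but r2c8 ⇒ r2c8=6.
Step 22. [r5c8∈{2}] r5c8 is down to just 2. So r5c8=2.
Step 23. [r9c9∈{2,5}] across box 9, 2 lands solely at r9c9, so r9c9=2.
Step 24. [r6c6∈{1,7,8}] r6c6 is the only open cell in col 6 admitting 1, so r6c6=1.
Step 25. [r9c4∈{3}] only 3 remains possible at r9c4 ⇒ r9c4=3.
Step 26. [r2c4∈{2}] nothing but 2 survives at r2c4 ⇒ r2c4=2.
Step 27. [r8c3∈{2,4}] 2 has one home in row 8: r8c3, so r8c3=2.
Step 28. [r9c6∈{7}] r9c6 has the single candidate 7, so r9c6=7.
Step 29. [r4c6∈{8,9}] 8 has one home in col 6: r4c6 ⇒ r4c6=8.
Step 30. [r7c3∈{4}] only 4 remains possible at r7c3, so r7c3=4.
Step 31. [r3c1∈{6}] r3c1's peers cover all but 6 ⇒ r3c1=6.
Step 32. [r1c3∈{1}] r1c3's peers cover all but 1 ⇒ r1c3=1.
Step 33. [r4c4∈{9}] r4c4's peers cover all but 9. So r4c4=9.
Step 34. [r6c5∈{7}] nothing but 7 survives at r6c5 ⇒ r6c5=7.
Step 35. [r4c1∈{5}] nothing but 5 survives at r4c1, so r4c1=5.
Step 36. [r2c9∈{5}] only 5 remains possible at r2c9, so r2c9=5.
Step 37. [r7c6∈{2}] r7c6 is down to just 2. So r7c6=2.
Step 38. [r7c8∈{7}] r7c8 is down to just 7 ⇒ r7c8=7.
Step 39. [r3c6∈{9}] r3c6's peers cover all but 9. So r3c6=9.
Step 40. [r4c9∈{3}] r4c9 is down to just 3 ⇒ r4c9=3.
Step 41. [r6c4∈{6}] only 6 remains possible at r6c4 ⇒ r6c4=6.
Step 42. [r6c9∈{8}] only 8 remains possible at r6c9 ⇒ r6c9=8.
Step 43. [r6c2∈{2}] r6c2 has the single candidate 2 ⇒ r6c2=2.
Step 44. [r9c8∈{5}] r9c8 has the single candidate 5. So r9c8=5.
Step 45. [r8c4∈{1}] r8c4 is down to just 1 ⇒ r8c4=1.
Step 46. [r1c2∈{3}] r1c2's peers cover all but 3. So r1c2=3.
Step 47. [r2c6∈{3}] only 3 remains possible at r2c6, so r2c6=3.
Step 48. [r8c8∈{4}] nothing but 4 survives at r8c8, so r8c8=4.
Step 49. [r9c3∈{6}] nothing but 6 survives at r9c3, so r9c3=6.
Step 50. [r3c7∈{2}] only 2 remains possible at r3c7 ⇒ r3c7=2.
Step 51. [r5c7∈{6}] nothing but 6 survives at r5c7, so r5c7=6.
Step 52. [r6c1∈{4}] r6c1 has the single candidate 4 ⇒ r6c1=4.

Answer: 2 3 1 7 6 5 9 8 4 / 8 4 9 2 1 3 7 6 5 / 6 7 5 4 8 9 2 3 1 / 5 6 7 9 2 8 4 1 3 / 9 1 8 5 3 4 6 2 7 / 4 2 3 6 7 1 5 9 8 / 3 5 4 8 9 2 1 7 6 / 7 8 2 1 5 6 3 4 9 / 1 9 6 3 4 7 8 5 2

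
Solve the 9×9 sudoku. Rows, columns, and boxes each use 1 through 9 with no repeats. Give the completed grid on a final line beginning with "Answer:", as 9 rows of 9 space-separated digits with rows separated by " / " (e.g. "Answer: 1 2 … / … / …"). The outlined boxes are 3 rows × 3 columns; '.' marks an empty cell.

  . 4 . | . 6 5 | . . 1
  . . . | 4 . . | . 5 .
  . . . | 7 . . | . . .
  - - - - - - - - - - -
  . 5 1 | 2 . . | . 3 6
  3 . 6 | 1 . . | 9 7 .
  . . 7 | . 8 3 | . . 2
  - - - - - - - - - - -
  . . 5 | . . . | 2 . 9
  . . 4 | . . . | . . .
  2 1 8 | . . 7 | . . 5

Step 1. [r6c2∈{9}] only 9 remains possible at r6c2, so r6c2=9.
Step 2. [r8c1∈{6,7,9}] 9 has one home in box 7: r8c1 ⇒ r8c1=9.
Step 3. [r5c6∈{4}] r5c6's peers cover all but 4. So r5c6=4.
Step 4. [r5c9∈{8}] r5c9 is down to just 8 ⇒ r5c9=8.
Step 5. [r4c7∈{4}] nothing but 4 survives at r4c7. So r4c7=4.
Step 6. [r6c4∈{5,6}] row 6 places 6 nowhere but r6c4, so r6c4=6.
Step 7. [r6c8∈{1}] nothing but 1 survives at r6c8, so r6c8=1.
Step 8. [r8c7∈{1,3,6,7,8}] across col 7, 1 lands solely at r8c7 ⇒ r8c7=1.
Step 9. [r4c1∈{8}] only 8 remains possible at r4c1, so r4c1=8.
Step 10. [r1c1∈{7}] nothing but 7 survives at r1c1. So r1c1=7.
Step 11. [r7c1∈{6}] r7c1 is down to just 6, so r7c1=6.
Step 12. [r2c7∈{3,6,7,8}] col 7 places 7 nowhere but r2c7, so r2c7=7.
Step 13. [r2c9∈{3}] only 3 remains possible at r2c9, so r2c9=3.
Step 14. [r1c7∈{8}] r1c7's peers cover all but 8, so r1c7=8.
Step 15. [r8c4∈{3,5,8}] 5 has one home in col 4: r8c4, so r8c4=5.
Step 16. [r7c4∈{3,8}] col 4 places 8 nowhere but r7c4. So r7c4=8.
Step 17. [r7c6∈{1}] only 1 remains possible at r7c6, so r7c6=1.
Step 18. [r3c7∈{6}] only 6 remains possible at r3c7. So r3c7=6.
Step 19. [r7c8∈{4}] nothing but 4 survives at r7c8, so r7c8=4.
Step 20. [r7c5∈{3}] r7c5 has the single candidate 3, so r7c5=3.
Step 21. [r8c5∈{2}] r8c5's peers cover all but 2. So r8c5=2.
Step 22. [r4c6∈{9}] nothing but 9 survives at r4c6, so r4c6=9.
Step 23. [r2c2∈{2,6,8}] r2c2 is the only open cell in row 2 admitting 6. So r2c2=6.
Step 24. [r3c2∈{2,3,8}] r3c2 is the only open cell in col 2 admitting 8. So r3c2=8.
Step 25. [r3c3∈{2,3,9}] across row 3, 3 lands solely at r3c3, so r3c3=3.
Step 26. [r9c4∈{9}] r9c4 is down to just 9, so r9c4=9.
Step 27. [r2c1∈{1}] nothing but 1 survives at r2c1 ⇒ r2c1=1.
Step 28. [r3c6∈{2}] only 2 remains possible at r3c6 ⇒ r3c6=2.
Step 29. [r3c8∈{9}] r3c8's peers cover all but 9, so r3c8=9.
Step 30. [r1c3∈{2,9}] 9 has one home in row 1: r1c3, so r1c3=9.
Step 31. [r8c2∈{3,7}] r8c2 is the only open cell in row 8 admitting 3, so r8c2=3.
Step 32. [r8c6∈{6}] only 6 remains possible at r8c6. So r8c6=6.
Step 33. [r1c4∈{3}] nothing but 3 survives at r1c4 ⇒ r1c4=3.
Step 34. [r3c9∈{4}] only 4 remains possible at r3c9. So r3c9=4.
Step 35. [r2c6∈{8}] r2c6 is down to just 8, so r2c6=8.
Step 36. [r4c5∈{7}] r4c5's peers cover all but 7, so r4c5=7.
Step 37. [r1c8∈{2}] r1c8 is down to just 2 ⇒ r1c8=2.
Step 38. [r9c5∈{4}] r9c5 has the single candidate 4, so r9c5=4.
Step 39. [r8c9∈{7}] nothing but 7 survives at r8c9 ⇒ r8c9=7.
Step 40. [r6c1∈{4}] only 4 remains possible at r6c1 ⇒ r6c1=4.
Step 41. [r7c2∈{7}] r7c2 is down to just 7. So r7c2=7.
Step 42. [r6c7∈{5}] r6c7 is down to just 5 ⇒ r6c7=5.
Step 43. [r9c8∈{6}] nothing but 6 survives at r9c8, so r9c8=6.
Step 44. [r2c3∈{2}] r2c3's peers cover all but 2, so r2c3=2.
Step 45. [r5c5∈{5}] r5c5 is down to just 5. So r5c5=5.
Step 46. [r5c2∈{2}] nothing but 2 survives at r5c2, so r5c2=2.
Step 47. [r8c8∈{8}] r8c8 has the single candidate 8 ⇒ r8c8=8.
Step 48. [r9c7∈{3}] only 3 remains possible at r9c7, so r9c7=3.
Step 49. [r3c5∈{1}] only 1 remains possible at r3c5, so r3c5=1.
Step 50. [r3c1∈{5}] r3c1's peers cover all but 5, so r3c1=5.
Step 51. [r2c5∈{9}] nothing but 9 survives at r2c5, so r2c5=9.

Answer: 7 4 9 3 6 5 8 2 1 / 1 6 2 4 9 8 7 5 3 / 5 8 3 7 1 2 6 9 4 / 8 5 1 2 7 9 4 3 6 / 3 2 6 1 5 4 9 7 8 / 4 9 7 6 8 3 5 1 2 / 6 7 5 8 3 1 2 4 9 / 9 3 4 5 2 6 1 8 7 / 2 1 8 9 4 7 3 6 5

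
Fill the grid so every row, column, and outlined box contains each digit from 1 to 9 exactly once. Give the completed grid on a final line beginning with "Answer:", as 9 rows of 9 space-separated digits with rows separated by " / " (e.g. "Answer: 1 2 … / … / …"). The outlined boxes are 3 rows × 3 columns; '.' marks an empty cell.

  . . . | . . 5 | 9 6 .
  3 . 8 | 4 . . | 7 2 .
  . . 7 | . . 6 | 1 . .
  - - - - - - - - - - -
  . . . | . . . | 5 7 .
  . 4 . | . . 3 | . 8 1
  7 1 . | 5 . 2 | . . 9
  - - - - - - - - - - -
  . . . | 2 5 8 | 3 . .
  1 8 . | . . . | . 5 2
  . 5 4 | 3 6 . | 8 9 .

Step 1. [r1c2∈{2}] r1c2's peers cover all but 2 ⇒ r1c2=2.
Step 2. [r3c2∈{9}] nothing but 9 survives at r3c2. So r3c2=9.
Step 3. [r4c1∈{2,6,8,9}] col 1 places 8 nowhere but r4c1, so r4c1=8.
Step 4. [r4c3∈{2,3,6,9}] 2 has one home in row 4: r4c3. So r4c3=2.
Step 5. [r3c4∈{8}] nothing but 8 survives at r3c4, so r3c4=8.
Step 6. [r4c2∈{3,6}] r4c2 is the only open cell in col 2 admitting 3. So r4c2=3.
Step 7. [r6c3∈{6}] only 6 remains possible at r6c3, so r6c3=6.
Step 8. [r6c7∈{4}] r6c7 is down to just 4 ⇒ r6c7=4.
Step 9. [r3c1∈{4,5}] across box 1, 5 lands solely at r3c1, so r3c1=5.
Step 10. [r5c1∈{9}] r5c1 is down to just 9. So r5c1=9.
Step 11. [r5c5∈{7}] r5c5 has the single candidate 7, so r5c5=7.
Step 12. [r9c6∈{1,7}] row 9 places 1 nowhere but r9c6, so r9c6=1.
Step 13. [r2c5∈{1,9}] 1 has one home in row 2: r2c5 ⇒ r2c5=1.
Step 14. [r4c9∈{6}] r4c9 is down to just 6. So r4c9=6.
Step 15. [r8c6∈{4,7,9}] across col 6, 7 lands solely at r8c6. So r8c6=7.
Step 16. [r8c4∈{9}] only 9 remains possible at r8c4. So r8c4=9.
Step 17. [r4c6∈{4,9}] across col 6, 4 lands solely at r4c6. So r4c6=4.
Step 18. [r7c2∈{6,7}] in col 2, 7 fits only at r7c2. So r7c2=7.
Step 19. [r7c9∈{4}] nothing but 4 survives at r7c9, so r7c9=4.
Step 20. [r3c9∈{3}] nothing but 3 survives at r3c9 ⇒ r3c9=3.
Step 21. [r6c5∈{8}] nothing but 8 survives at r6c5. So r6c5=8.
Step 22. [r8c5∈{4}] nothing but 4 survives at r8c5 ⇒ r8c5=4.
Step 23. [r1c4∈{7}] r1c4 has the single candidate 7 ⇒ r1c4=7.
Step 24. [r8c7∈{6}] r8c7 has the single candidate 6 ⇒ r8c7=6.
Step 25. [r5c3∈{5}] nothing but 5 survives at r5c3 ⇒ r5c3=5.
Step 26. [r3c8∈{4}] nothing but 4 survives at r3c8. So r3c8=4.
Step 27. [r5c7∈{2}] nothing but 2 survives at r5c7, so r5c7=2.
Step 28. [r1c9∈{8}] only 8 remains possible at r1c9. So r1c9=8.
Step 29. [r2c2∈{6}] r2c2 is down to just 6. So r2c2=6.
Step 30. [r2c9∈{5}] nothing but 5 survives at r2c9 ⇒ r2c9=5.
Step 31. [r3c5∈{2}] r3c5's peers cover all but 2. So r3c5=2.
Step 32. [r1c3∈{1}] r1c3's peers cover all but 1 ⇒ r1c3=1.
Step 33. [r7c3∈{9}] r7c3 is down to just 9 ⇒ r7c3=9.
Step 34. [r8c3∈{3}] r8c3's peers cover all but 3, so r8c3=3.
Step 35. [r2c6∈{9}] r2c6 has the single candidate 9, so r2c6=9.
Step 36. [r1c5∈{3}] r1c5 is down to just 3 ⇒ r1c5=3.
Step 37. [r5c4∈{6}] nothing but 6 survives at r5c4, so r5c4=6.
Step 38. [r4c5∈{9}] nothing but 9 survives at r4c5, so r4c5=9.
Step 39. [r6c8∈{3}] nothing but 3 survives at r6c8. So r6c8=3.
Step 40. [r1c1∈{4}] r1c1's peers cover all but 4. So r1c1=4.
Step 41. [r9c9∈{7}] only 7 remains possible at r9c9 ⇒ r9c9=7.
Step 42. [r4c4∈{1}] r4c4 has the single candidate 1, so r4c4=1.
Step 43. [r7c1∈{6}] r7c1's peers cover all but 6. So r7c1=6.
Step 44. [r7c8∈{1}] only 1 remains possible at r7c8. So r7c8=1.
Step 45. [r9c1∈{2}] r9c1 is down to just 2, so r9c1=2.

Answer: 4 2 1 7 3 5 9 6 8 / 3 6 8 4 1 9 7 2 5 / 5 9 7 8 2 6 1 4 3 / 8 3 2 1 9 4 5 7 6 / 9 4 5 6 7 3 2 8 1 / 7 1 6 5 8 2 4 3 9 / 6 7 9 2 5 8 3 1 4 / 1 8 3 9 4 7 6 5 2 / 2 5 4 3 6 1 8 9 7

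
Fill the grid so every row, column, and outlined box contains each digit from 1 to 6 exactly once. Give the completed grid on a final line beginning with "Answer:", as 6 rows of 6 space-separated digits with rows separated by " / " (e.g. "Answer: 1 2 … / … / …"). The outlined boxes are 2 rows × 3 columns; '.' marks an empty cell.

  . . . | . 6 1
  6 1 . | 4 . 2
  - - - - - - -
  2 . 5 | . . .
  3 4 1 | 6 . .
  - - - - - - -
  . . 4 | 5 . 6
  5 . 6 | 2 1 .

Step 1. [r1c4∈{3}] r1c4 is down to just 3. So r1c4=3.
Step 2. [r5c5∈{3}] r5c5 is down to just 3. So r5c5=3.
Step 3. [r1c2∈{2,5}] across row 1, 5 lands solely at r1c2, so r1c2=5.
Step 4. [r3c5∈{4}] nothing but 4 survives at r3c5. So r3c5=4.
Step 5. [r4c5∈{2,5}] in row 4, 2 fits only at r4c5. So r4c5=2.
Step 6. [r4c6∈{5}] only 5 remains possible at r4c6. So r4c6=5.
Step 7. [r3c6∈{3}] r3c6's peers cover all but 3, so r3c6=3.
Step 8. [r5c1∈{1}] r5c1 is down to just 1. So r5c1=1.
Step 9. [r1c1∈{4}] r1c1's peers cover all but 4 ⇒ r1c1=4.
Step 10. [r1c3∈{2}] nothing but 2 survives at r1c3. So r1c3=2.
Step 11. [r5c2∈{2}] r5c2 has the single candidate 2, so r5c2=2.
Step 12. [r2c3∈{3}] r2c3's peers cover all but 3. So r2c3=3.
Step 13. [r6c6∈{4}] r6c6 has the single candidate 4 ⇒ r6c6=4.
Step 14. [r6c2∈{3}] nothing but 3 survives at r6c2 ⇒ r6c2=3.
Step 15. [r3c2∈{6}] only 6 remains possible at r3c2, so r3c2=6.
Step 16. [r2c5∈{5}] only 5 remains possible at r2c5. So r2c5=5.
Step 17. [r3c4∈{1}] r3c4's peers cover all but 1 ⇒ r3c4=1.

Answer: 4 5 2 3 6 1 / 6 1 3 4 5 2 / 2 6 5 1 4 3 / 3 4 1 6 2 5 / 1 2 4 5 3 6 / 5 3 6 2 1 4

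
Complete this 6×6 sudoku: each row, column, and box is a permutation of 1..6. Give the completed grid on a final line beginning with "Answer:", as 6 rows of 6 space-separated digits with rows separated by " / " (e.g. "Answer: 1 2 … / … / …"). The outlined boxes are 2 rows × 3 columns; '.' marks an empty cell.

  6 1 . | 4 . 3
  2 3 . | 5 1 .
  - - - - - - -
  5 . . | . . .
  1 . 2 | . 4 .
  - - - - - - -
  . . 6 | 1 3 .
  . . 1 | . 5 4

Step 1. [r3c5∈{2,6}] r3c5 is the only open cell in col 5 admitting 6, so r3c5=6.
Step 2. [r5c6∈{2}] r5c6's peers cover all but 2, so r5c6=2.
Step 3. [r3c3∈{3,4}] across col 3, 3 lands solely at r3c3. So r3c3=3.
Step 4. [r3c2∈{4}] r3c2 is down to just 4 ⇒ r3c2=4.
Step 5. [r5c1∈{4}] r5c1 has the single candidate 4. So r5c1=4.
Step 6. [r4c4∈{3}] only 3 remains possible at r4c4. So r4c4=3.
Step 7. [r1c5∈{2}] nothing but 2 survives at r1c5 ⇒ r1c5=2.
Step 8. [r5c2∈{5}] nothing but 5 survives at r5c2 ⇒ r5c2=5.
Step 9. [r4c6∈{5}] r4c6 is down to just 5, so r4c6=5.
Step 10. [r1c3∈{5}] r1c3 is down to just 5, so r1c3=5.
Step 11. [r3c6∈{1}] nothing but 1 survives at r3c6, so r3c6=1.
Step 12. [r6c2∈{2}] r6c2's peers cover all but 2. So r6c2=2.
Step 13. [r2c3∈{4}] r2c3's peers cover all but 4. So r2c3=4.
Step 14. [r2c6∈{6}] nothing but 6 survives at r2c6, so r2c6=6.
Step 15. [r3c4∈{2}] r3c4 has the single candidate 2. So r3c4=2.
Step 16. [r4c2∈{6}] only 6 remains possible at r4c2, so r4c2=6.
Step 17. [r6c4∈{6}] nothing but 6 survives at r6c4 ⇒ r6c4=6.
Step 18. [r6c1∈{3}] r6c1's peers cover all but 3 ⇒ r6c1=3.

Answer: 6 1 5 4 2 3 / 2 3 4 5 1 6 / 5 4 3 2 6 1 / 1 6 2 3 4 5 / 4 5 6 1 3 2 / 3 2 1 6 5 4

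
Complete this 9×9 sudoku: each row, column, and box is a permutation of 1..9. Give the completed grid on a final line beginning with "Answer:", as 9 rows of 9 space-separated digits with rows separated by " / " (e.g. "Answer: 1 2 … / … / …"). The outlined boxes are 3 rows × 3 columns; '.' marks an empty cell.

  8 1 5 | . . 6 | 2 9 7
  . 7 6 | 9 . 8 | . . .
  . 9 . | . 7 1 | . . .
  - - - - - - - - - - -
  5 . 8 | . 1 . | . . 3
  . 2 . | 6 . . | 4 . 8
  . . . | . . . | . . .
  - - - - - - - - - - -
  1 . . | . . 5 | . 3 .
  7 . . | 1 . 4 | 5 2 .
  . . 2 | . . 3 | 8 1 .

Step 1. [r6c9∈{1,2,5,6,9}] across col 9, 2 lands solely at r6c9, so r6c9=2.
Step 2. [r7c7∈{6,7,9}] across box 9, 7 lands solely at r7c7 ⇒ r7c7=7.
Step 3. [r6c7∈{1,6,9}] box 6 places 1 nowhere but r6c7. So r6c7=1.
Step 4. [r4c6∈{2,7,9}] col 6 places 2 nowhere but r4c6. So r4c6=2.
Step 5. [r5c3∈{1,3,7,9}] across row 5, 1 lands solely at r5c3 ⇒ r5c3=1.
Step 6. [r6c3∈{3,4,7,9}] in col 3, 7 fits only at r6c3, so r6c3=7.
Step 7. [r6c6∈{9}] only 9 remains possible at r6c6. So r6c6=9.
Step 8. [r3c8∈{4,5,6,8}] row 3 places 8 nowhere but r3c8. So r3c8=8.
Step 9. [r2c8∈{4,5}] col 8 places 4 nowhere but r2c8 ⇒ r2c8=4.
Step 10. [r2c7∈{3}] r2c7 is down to just 3 ⇒ r2c7=3.
Step 11. [r2c1∈{2}] only 2 remains possible at r2c1. So r2c1=2.
Step 12. [r7c5∈{2,6,8,9}] across col 5, 2 lands solely at r7c5 ⇒ r7c5=2.
Step 13. [r2c5∈{5}] only 5 remains possible at r2c5. So r2c5=5.
Step 14. [r6c4∈{3,4,5,8}] across col 4, 5 lands solely at r6c4, so r6c4=5.
Step 15. [r6c8∈{6}] r6c8 has the single candidate 6, so r6c8=6.
Step 16. [r9c1∈{4,6,9}] r9c1 is the only open cell in col 1 admitting 6 ⇒ r9c1=6.
Step 17. [r7c9∈{4,6,9}] across row 7, 6 lands solely at r7c9. So r7c9=6.
Step 18. [r6c5∈{3,4,8}] across row 6, 8 lands solely at r6c5. So r6c5=8.
Step 19. [r4c4∈{4,7}] box 5 places 4 nowhere but r4c4 ⇒ r4c4=4.
Step 20. [r8c9∈{9}] r8c9 has the single candidate 9. So r8c9=9.
Step 21. [r8c2∈{3,8}] 8 has one home in row 8: r8c2. So r8c2=8.
Step 22. [r7c2∈{4}] r7c2 has the single candidate 4 ⇒ r7c2=4.
Step 23. [r5c5∈{3}] only 3 remains possible at r5c5. So r5c5=3.
Step 24. [r6c1∈{3,4}] row 6 places 4 nowhere but r6c1, so r6c1=4.
Step 25. [r3c1∈{3}] nothing but 3 survives at r3c1. So r3c1=3.
Step 26. [r5c8∈{5,7}] across row 5, 5 lands solely at r5c8 ⇒ r5c8=5.
Step 27. [r1c5∈{4}] r1c5 has the single candidate 4 ⇒ r1c5=4.
Step 28. [r6c2∈{3}] r6c2 is down to just 3, so r6c2=3.
Step 29. [r9c4∈{7}] only 7 remains possible at r9c4, so r9c4=7.
Step 30. [r1c4∈{3}] r1c4 has the single candidate 3 ⇒ r1c4=3.
Step 31. [r5c6∈{7}] r5c6's peers cover all but 7 ⇒ r5c6=7.
Step 32. [r9c9∈{4}] r9c9's peers cover all but 4, so r9c9=4.
Step 33. [r8c3∈{3}] nothing but 3 survives at r8c3. So r8c3=3.
Step 34. [r8c5∈{6}] r8c5's peers cover all but 6, so r8c5=6.
Step 35. [r3c4∈{2}] r3c4 is down to just 2 ⇒ r3c4=2.
Step 36. [r4c7∈{9}] nothing but 9 survives at r4c7. So r4c7=9.
Step 37. [r7c4∈{8}] nothing but 8 survives at r7c4 ⇒ r7c4=8.
Step 38. [r5c1∈{9}] only 9 remains possible at r5c1. So r5c1=9.
Step 39. [r3c9∈{5}] r3c9 is down to just 5, so r3c9=5.
Step 40. [r4c8∈{7}] only 7 remains possible at r4c8, so r4c8=7.
Step 41. [r2c9∈{1}] nothing but 1 survives at r2c9 ⇒ r2c9=1.
Step 42. [r3c3∈{4}] r3c3 has the single candidate 4 ⇒ r3c3=4.
Step 43. [r4c2∈{6}] r4c2 is down to just 6, so r4c2=6.
Step 44. [r9c2∈{5}] r9c2 has the single candidate 5. So r9c2=5.
Step 45. [r7c3∈{9}] nothing but 9 survives at r7c3. So r7c3=9.
Step 46. [r3c7∈{6}] nothing but 6 survives at r3c7, so r3c7=6.
Step 47. [r9c5∈{9}] r9c5 has the single candidate 9. So r9c5=9.

Answer: 8 1 5 3 4 6 2 9 7 / 2 7 6 9 5 8 3 4 1 / 3 9 4 2 7 1 6 8 5 / 5 6 8 4 1 2 9 7 3 / 9 2 1 6 3 7 4 5 8 / 4 3 7 5 8 9 1 6 2 / 1 4 9 8 2 5 7 3 6 / 7 8 3 1 6 4 5 2 9 / 6 5 2 7 9 3 8 1 4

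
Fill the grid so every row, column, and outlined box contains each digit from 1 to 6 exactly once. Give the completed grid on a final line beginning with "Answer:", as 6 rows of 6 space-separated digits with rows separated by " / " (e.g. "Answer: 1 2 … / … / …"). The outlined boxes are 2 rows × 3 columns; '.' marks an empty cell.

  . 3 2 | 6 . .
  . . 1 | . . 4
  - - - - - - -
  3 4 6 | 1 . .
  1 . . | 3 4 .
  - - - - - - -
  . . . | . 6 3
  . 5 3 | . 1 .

Step 1. [r1c5∈{5}] only 5 remains possible at r1c5 ⇒ r1c5=5.
Step 2. [r6c6∈{2}] r6c6 is down to just 2. So r6c6=2.
Step 3. [r5c3∈{4}] r5c3 is down to just 4 ⇒ r5c3=4.
Step 4. [r3c6∈{5}] r3c6 is down to just 5. So r3c6=5.
Step 5. [r5c2∈{1,2}] in row 5, 1 fits only at r5c2. So r5c2=1.
Step 6. [r3c5∈{2}] r3c5's peers cover all but 2, so r3c5=2.
Step 7. [r2c2∈{6}] r2c2 has the single candidate 6 ⇒ r2c2=6.
Step 8. [r1c6∈{1}] r1c6's peers cover all but 1. So r1c6=1.
Step 9. [r2c1∈{5}] r2c1 has the single candidate 5 ⇒ r2c1=5.
Step 10. [r2c5∈{3}] nothing but 3 survives at r2c5 ⇒ r2c5=3.
Step 11. [r4c6∈{6}] only 6 remains possible at r4c6. So r4c6=6.
Step 12. [r4c3∈{5}] r4c3's peers cover all but 5. So r4c3=5.
Step 13. [r2c4∈{2}] nothing but 2 survives at r2c4 ⇒ r2c4=2.
Step 14. [r5c1∈{2}] nothing but 2 survives at r5c1 ⇒ r5c1=2.
Step 15. [r1c1∈{4}] r1c1's peers cover all but 4. So r1c1=4.
Step 16. [r6c1∈{6}] nothing but 6 survives at r6c1 ⇒ r6c1=6.
Step 17. [r4c2∈{2}] r4c2 is down to just 2 ⇒ r4c2=2.
Step 18. [r5c4∈{5}] only 5 remains possible at r5c4, so r5c4=5.
Step 19. [r6c4∈{4}] r6c4 has the single candidate 4. So r6c4=4.

Answer: 4 3 2 6 5 1 / 5 6 1 2 3 4 / 3 4 6 1 2 5 / 1 2 5 3 4 6 / 2 1 4 5 6 3 / 6 5 3 4 1 2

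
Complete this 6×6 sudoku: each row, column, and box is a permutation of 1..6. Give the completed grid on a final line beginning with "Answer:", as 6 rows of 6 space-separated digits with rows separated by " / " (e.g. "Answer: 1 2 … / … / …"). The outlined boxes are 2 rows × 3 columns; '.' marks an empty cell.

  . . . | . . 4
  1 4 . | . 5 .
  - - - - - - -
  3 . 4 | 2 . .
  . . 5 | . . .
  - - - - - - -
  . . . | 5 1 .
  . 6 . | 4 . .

Step 1. [r4c1∈{2,6}] box 3 places 6 nowhere but r4c1. So r4c1=6.
Step 2. [r5c6∈{2,3,6}] across row 5, 6 lands solely at r5c6. So r5c6=6.
Step 3. [r4c2∈{1,2}] across row 4, 2 lands solely at r4c2, so r4c2=2.
Step 4. [r1c4∈{1,3,6}] row 1 places 1 nowhere but r1c4. So r1c4=1.
Step 5. [r5c2∈{3}] r5c2's peers cover all but 3, so r5c2=3.
Step 6. [r5c3∈{2}] r5c3 has the single candidate 2. So r5c3=2.
Step 7. [r4c4∈{3}] nothing but 3 survives at r4c4. So r4c4=3.
Step 8. [r2c6∈{2,3}] 2 has one home in row 2: r2c6, so r2c6=2.
Step 9. [r1c5∈{3,6}] box 2 places 3 nowhere but r1c5. So r1c5=3.
Step 10. [r4c6∈{1}] r4c6 has the single candidate 1 ⇒ r4c6=1.
Step 11. [r1c1∈{2,5}] across row 1, 2 lands solely at r1c1. So r1c1=2.
Step 12. [r1c3∈{6}] r1c3 is down to just 6, so r1c3=6.
Step 13. [r6c1∈{5}] r6c1's peers cover all but 5. So r6c1=5.
Step 14. [r3c2∈{1}] only 1 remains possible at r3c2, so r3c2=1.
Step 15. [r3c5∈{6}] r3c5's peers cover all but 6. So r3c5=6.
Step 16. [r4c5∈{4}] only 4 remains possible at r4c5. So r4c5=4.
Step 17. [r6c6∈{3}] only 3 remains possible at r6c6. So r6c6=3.
Step 18. [r1c2∈{5}] r1c2's peers cover all but 5 ⇒ r1c2=5.
Step 19. [r2c4∈{6}] only 6 remains possible at r2c4. So r2c4=6.
Step 20. [r2c3∈{3}] r2c3 has the single candidate 3 ⇒ r2c3=3.
Step 21. [r6c5∈{2}] r6c5's peers cover all but 2, so r6c5=2.
Step 22. [r5c1∈{4}] nothing but 4 survives at r5c1 ⇒ r5c1=4.
Step 23. [r3c6∈{5}] r3c6's peers cover all but 5 ⇒ r3c6=5.
Step 24. [r6c3∈{1}] r6c3 is down to just 1 ⇒ r6c3=1.

Answer: 2 5 6 1 3 4 / 1 4 3 6 5 2 / 3 1 4 2 6 5 / 6 2 5 3 4 1 / 4 3 2 5 1 6 / 5 6 1 4 2 3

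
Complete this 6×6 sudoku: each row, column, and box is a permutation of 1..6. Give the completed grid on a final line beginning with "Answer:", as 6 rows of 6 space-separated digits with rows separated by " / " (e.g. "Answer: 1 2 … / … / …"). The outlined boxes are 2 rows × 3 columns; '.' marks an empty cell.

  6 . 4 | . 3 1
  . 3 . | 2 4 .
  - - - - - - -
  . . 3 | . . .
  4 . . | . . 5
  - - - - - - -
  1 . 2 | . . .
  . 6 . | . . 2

Step 1. [r6c4∈{1,3,4,5}] in row 6, 4 fits only at r6c4 ⇒ r6c4=4.
Step 2. [r3c1∈{2,5}] in col 1, 2 fits only at r3c1, so r3c1=2.
Step 3. [r6c3∈{5}] only 5 remains possible at r6c3 ⇒ r6c3=5.
Step 4. [r4c2∈{1}] r4c2's peers cover all but 1 ⇒ r4c2=1.
Step 5. [r1c4∈{5}] r1c4 is down to just 5 ⇒ r1c4=5.
Step 6. [r3c4∈{1,6}] col 4 places 1 nowhere but r3c4. So r3c4=1.
Step 7. [r3c5∈{6}] only 6 remains possible at r3c5, so r3c5=6.
Step 8. [r5c6∈{3,6}] col 6 places 3 nowhere but r5c6 ⇒ r5c6=3.
Step 9. [r1c2∈{2}] only 2 remains possible at r1c2 ⇒ r1c2=2.
Step 10. [r2c6∈{6}] r2c6 has the single candidate 6. So r2c6=6.
Step 11. [r3c6∈{4}] r3c6 is down to just 4. So r3c6=4.
Step 12. [r5c5∈{5}] only 5 remains possible at r5c5, so r5c5=5.
Step 13. [r6c5∈{1}] r6c5's peers cover all but 1 ⇒ r6c5=1.
Step 14. [r4c5∈{2}] r4c5 has the single candidate 2 ⇒ r4c5=2.
Step 15. [r4c3∈{6}] r4c3 is down to just 6 ⇒ r4c3=6.
Step 16. [r3c2∈{5}] only 5 remains possible at r3c2 ⇒ r3c2=5.
Step 17. [r5c2∈{4}] only 4 remains possible at r5c2 ⇒ r5c2=4.
Step 18. [r6c1∈{3}] only 3 remains possible at r6c1 ⇒ r6c1=3.
Step 19. [r5c4∈{6}] only 6 remains possible at r5c4 ⇒ r5c4=6.
Step 20. [r4c4∈{3}] r4c4's peers cover all but 3. So r4c4=3.
Step 21. [r2c3∈{1}] r2c3 is down to just 1 ⇒ r2c3=1.
Step 22. [r2c1∈{5}] r2c1 is down to just 5 ⇒ r2c1=5.

Answer: 6 2 4 5 3 1 / 5 3 1 2 4 6 / 2 5 3 1 6 4 / 4 1 6 3 2 5 / 1 4 2 6 5 3 / 3 6 5 4 1 2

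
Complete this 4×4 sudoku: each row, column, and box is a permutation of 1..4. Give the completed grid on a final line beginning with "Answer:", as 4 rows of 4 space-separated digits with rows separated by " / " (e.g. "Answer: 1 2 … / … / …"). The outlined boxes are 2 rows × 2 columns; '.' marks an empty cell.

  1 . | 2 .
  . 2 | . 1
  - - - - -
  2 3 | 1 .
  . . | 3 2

Step 1. [r1c2∈{4}] nothing but 4 survives at r1c2. So r1c2=4.
Step 2. [r2c3∈{4}] nothing but 4 survives at r2c3. So r2c3=4.
Step 3. [r1c4∈{3}] r1c4 is down to just 3. So r1c4=3.
Step 4. [r3c4∈{4}] r3c4 has the single candidate 4. So r3c4=4.
Step 5. [r4c2∈{1}] r4c2 has the single candidate 1 ⇒ r4c2=1.
Step 6. [r2c1∈{3}] only 3 remains possible at r2c1. So r2c1=3.
Step 7. [r4c1∈{4}] only 4 remains possible at r4c1, so r4c1=4.

Answer: 1 4 2 3 / 3 2 4 1 / 2 3 1 4 / 4 1 3 2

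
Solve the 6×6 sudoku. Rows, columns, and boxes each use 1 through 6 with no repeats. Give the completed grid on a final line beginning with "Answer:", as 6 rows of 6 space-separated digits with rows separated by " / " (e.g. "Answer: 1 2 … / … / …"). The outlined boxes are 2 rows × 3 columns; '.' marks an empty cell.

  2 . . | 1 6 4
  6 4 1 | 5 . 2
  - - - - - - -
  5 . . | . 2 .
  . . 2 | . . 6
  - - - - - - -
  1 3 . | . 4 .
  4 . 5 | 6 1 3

Step 1. [r3c3∈{3,4,6}] across col 3, 4 lands solely at r3c3. So r3c3=4.
Step 2. [r3c4∈{3}] only 3 remains possible at r3c4 ⇒ r3c4=3.
Step 3. [r4c2∈{1}] r4c2 has the single candidate 1 ⇒ r4c2=1.
Step 4. [r3c2∈{6}] r3c2 has the single candidate 6, so r3c2=6.
Step 5. [r5c3∈{6}] r5c3 has the single candidate 6. So r5c3=6.
Step 6. [r1c3∈{3}] r1c3 is down to just 3 ⇒ r1c3=3.
Step 7. [r5c6∈{5}] r5c6's peers cover all but 5 ⇒ r5c6=5.
Step 8. [r3c6∈{1}] only 1 remains possible at r3c6. So r3c6=1.
Step 9. [r4c1∈{3}] r4c1's peers cover all but 3. So r4c1=3.
Step 10. [r4c4∈{4}] nothing but 4 survives at r4c4. So r4c4=4.
Step 11. [r6c2∈{2}] r6c2 is down to just 2 ⇒ r6c2=2.
Step 12. [r4c5∈{5}] r4c5 is down to just 5 ⇒ r4c5=5.
Step 13. [r2c5∈{3}] r2c5's peers cover all but 3, so r2c5=3.
Step 14. [r1c2∈{5}] only 5 remains possible at r1c2, so r1c2=5.
Step 15. [r5c4∈{2}] r5c4 is down to just 2. So r5c4=2.

Answer: 2 5 3 1 6 4 / 6 4 1 5 3 2 / 5 6 4 3 2 1 / 3 1 2 4 5 6 / 1 3 6 2 4 5 / 4 2 5 6 1 3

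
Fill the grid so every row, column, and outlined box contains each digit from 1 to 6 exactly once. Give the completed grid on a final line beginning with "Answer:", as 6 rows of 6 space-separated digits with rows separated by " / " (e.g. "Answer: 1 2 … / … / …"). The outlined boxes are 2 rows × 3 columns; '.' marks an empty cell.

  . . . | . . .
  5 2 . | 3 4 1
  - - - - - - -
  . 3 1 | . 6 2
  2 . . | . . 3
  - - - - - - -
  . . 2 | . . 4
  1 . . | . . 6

Step 1. [r3c4∈{4,5}] in row 3, 5 fits only at r3c4 ⇒ r3c4=5.
Step 2. [r1c4∈{2,6}] across col 4, 6 lands solely at r1c4 ⇒ r1c4=6.
Step 3. [r3c1∈{4}] only 4 remains possible at r3c1. So r3c1=4.
Step 4. [r4c5∈{1}] only 1 remains possible at r4c5, so r4c5=1.
Step 5. [r1c1∈{3}] only 3 remains possible at r1c1. So r1c1=3.
Step 6. [r6c3∈{3,4,5}] 3 has one home in col 3: r6c3, so r6c3=3.
Step 7. [r6c2∈{4,5}] r6c2 is the only open cell in row 6 admitting 4 ⇒ r6c2=4.
Step 8. [r5c2∈{5,6}] box 5 places 5 nowhere but r5c2 ⇒ r5c2=5.
Step 9. [r1c5∈{2,5}] r1c5 is the only open cell in row 1 admitting 2. So r1c5=2.
Step 10. [r4c2∈{6}] only 6 remains possible at r4c2 ⇒ r4c2=6.
Step 11. [r5c5∈{3}] nothing but 3 survives at r5c5 ⇒ r5c5=3.
Step 12. [r6c4∈{2}] r6c4 has the single candidate 2, so r6c4=2.
Step 13. [r1c2∈{1}] r1c2 has the single candidate 1, so r1c2=1.
Step 14. [r1c3∈{4}] r1c3's peers cover all but 4 ⇒ r1c3=4.
Step 15. [r2c3∈{6}] r2c3 has the single candidate 6 ⇒ r2c3=6.
Step 16. [r4c3∈{5}] r4c3 has the single candidate 5, so r4c3=5.
Step 17. [r6c5∈{5}] r6c5 has the single candidate 5. So r6c5=5.
Step 18. [r5c4∈{1}] only 1 remains possible at r5c4. So r5c4=1.
Step 19. [r1c6∈{5}] r1c6 is down to just 5 ⇒ r1c6=5.
Step 20. [r4c4∈{4}] only 4 remains possible at r4c4, so r4c4=4.
Step 21. [r5c1∈{6}] nothing but 6 survives at r5c1. So r5c1=6.

Answer: 3 1 4 6 2 5 / 5 2 6 3 4 1 / 4 3 1 5 6 2 / 2 6 5 4 1 3 / 6 5 2 1 3 4 / 1 4 3 2 5 6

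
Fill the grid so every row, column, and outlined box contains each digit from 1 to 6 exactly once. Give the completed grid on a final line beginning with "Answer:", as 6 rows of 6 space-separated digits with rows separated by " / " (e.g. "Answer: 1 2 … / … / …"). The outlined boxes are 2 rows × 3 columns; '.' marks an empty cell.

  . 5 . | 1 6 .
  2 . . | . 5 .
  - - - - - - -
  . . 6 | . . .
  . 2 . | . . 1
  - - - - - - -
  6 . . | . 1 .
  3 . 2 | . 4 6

Step 1. [r1c1∈{4}] only 4 remains possible at r1c1. So r1c1=4.
Step 2. [r4c5∈{3}] r4c5 is down to just 3, so r4c5=3.
Step 3. [r5c3∈{4,5}] 5 has one home in box 5: r5c3, so r5c3=5.
Step 4. [r3c6∈{2,4,5}] r3c6 is the only open cell in col 6 admitting 5. So r3c6=5.
Step 5. [r1c3∈{3}] r1c3's peers cover all but 3, so r1c3=3.
Step 6. [r2c6∈{3,4}] 4 has one home in col 6: r2c6 ⇒ r2c6=4.
Step 7. [r3c2∈{1,3,4}] row 3 places 3 nowhere but r3c2. So r3c2=3.
Step 8. [r3c4∈{2,4}] row 3 places 4 nowhere but r3c4 ⇒ r3c4=4.
Step 9. [r5c4∈{2,3}] across col 4, 2 lands solely at r5c4. So r5c4=2.
Step 10. [r2c2∈{1,6}] row 2 places 6 nowhere but r2c2 ⇒ r2c2=6.
Step 11. [r2c3∈{1}] r2c3 is down to just 1. So r2c3=1.
Step 12. [r5c6∈{3}] only 3 remains possible at r5c6 ⇒ r5c6=3.
Step 13. [r6c2∈{1}] r6c2's peers cover all but 1 ⇒ r6c2=1.
Step 14. [r5c2∈{4}] r5c2 has the single candidate 4 ⇒ r5c2=4.
Step 15. [r4c3∈{4}] r4c3 is down to just 4. So r4c3=4.
Step 16. [r4c4∈{6}] r4c4 is down to just 6. So r4c4=6.
Step 17. [r3c5∈{2}] r3c5 is down to just 2, so r3c5=2.
Step 18. [r2c4∈{3}] only 3 remains possible at r2c4. So r2c4=3.
Step 19. [r6c4∈{5}] only 5 remains possible at r6c4. So r6c4=5.
Step 20. [r1c6∈{2}] nothing but 2 survives at r1c6, so r1c6=2.
Step 21. [r4c1∈{5}] r4c1's peers cover all but 5 ⇒ r4c1=5.
Step 22. [r3c1∈{1}] only 1 remains possible at r3c1. So r3c1=1.

Answer: 4 5 3 1 6 2 / 2 6 1 3 5 4 / 1 3 6 4 2 5 / 5 2 4 6 3 1 / 6 4 5 2 1 3 / 3 1 2 5 4 6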